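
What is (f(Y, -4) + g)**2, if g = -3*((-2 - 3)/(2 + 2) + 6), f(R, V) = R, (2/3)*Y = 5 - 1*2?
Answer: 1521/16 ≈ 95.063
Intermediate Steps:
Y = 9/2 (Y = 3*(5 - 1*2)/2 = 3*(5 - 2)/2 = (3/2)*3 = 9/2 ≈ 4.5000)
g = -57/4 (g = -3*(-5/4 + 6) = -3*19/4 = -57/4 ≈ -14.250)
(f(Y, -4) + g)**2 = (9/2 - 57/4)**2 = (-39/4)**2 = 1521/16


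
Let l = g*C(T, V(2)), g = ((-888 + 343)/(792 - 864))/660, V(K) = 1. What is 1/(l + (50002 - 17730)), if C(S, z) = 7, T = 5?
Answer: 9504/306713851 ≈ 3.0987e-5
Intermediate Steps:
g = 109/9504 (g = -545/(-72)*(1/660) = -545*(-1/72)*(1/660) = (545/72)*(1/660) = 109/9504 ≈ 0.011469)
l = 763/9504 (l = (109/9504)*7 = 763/9504 ≈ 0.080282)
1/(l + (50002 - 17730)) = 1/(763/9504 + (50002 - 17730)) = 1/(763/9504 + 32272) = 1/(306713851/9504) = 9504/306713851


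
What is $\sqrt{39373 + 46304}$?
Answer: $\sqrt{85677} \approx 292.71$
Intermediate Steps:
$\sqrt{39373 + 46304} = \sqrt{85677}$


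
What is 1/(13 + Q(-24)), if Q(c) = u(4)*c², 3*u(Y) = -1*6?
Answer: -1/1139 ≈ -0.00087796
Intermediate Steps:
u(Y) = -2 (u(Y) = (-1*6)/3 = (⅓)*(-6) = -2)
Q(c) = -2*c²
1/(13 + Q(-24)) = 1/(13 - 2*(-24)²) = 1/(13 - 2*576) = 1/(13 - 1152) = 1/(-1139) = -1/1139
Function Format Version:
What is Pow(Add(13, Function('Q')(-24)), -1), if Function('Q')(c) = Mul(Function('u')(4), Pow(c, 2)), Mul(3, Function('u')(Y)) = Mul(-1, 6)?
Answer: Rational(-1, 1139) ≈ -0.00087796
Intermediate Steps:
Function('u')(Y) = -2 (Function('u')(Y) = Mul(Rational(1, 3), Mul(-1, 6)) = Mul(Rational(1, 3), -6) = -2)
Function('Q')(c) = Mul(-2, Pow(c, 2))
Pow(Add(13, Function('Q')(-24)), -1) = Pow(Add(13, Mul(-2, Pow(-24, 2))), -1) = Pow(Add(13, Mul(-2, 576)), -1) = Pow(Add(13, -1152), -1) = Pow(-1139, -1) = Rational(-1, 1139)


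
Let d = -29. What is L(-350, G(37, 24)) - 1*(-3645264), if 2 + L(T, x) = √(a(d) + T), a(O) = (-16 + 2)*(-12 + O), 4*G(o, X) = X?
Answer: 3645262 + 4*√14 ≈ 3.6453e+6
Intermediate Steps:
G(o, X) = X/4
a(O) = 168 - 14*O (a(O) = -14*(-12 + O) = 168 - 14*O)
L(T, x) = -2 + √(574 + T) (L(T, x) = -2 + √((168 - 14*(-29)) + T) = -2 + √((168 + 406) + T) = -2 + √(574 + T))
L(-350, G(37, 24)) - 1*(-3645264) = (-2 + √(574 - 350)) - 1*(-3645264) = (-2 + √224) + 3645264 = (-2 + 4*√14) + 3645264 = 3645262 + 4*√14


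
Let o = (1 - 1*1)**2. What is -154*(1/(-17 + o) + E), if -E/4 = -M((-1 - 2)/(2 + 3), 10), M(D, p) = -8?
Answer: 83930/17 ≈ 4937.1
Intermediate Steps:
E = -32 (E = -(-4)*(-8) = -4*8 = -32)
o = 0 (o = (1 - 1)**2 = 0**2 = 0)
-154*(1/(-17 + o) + E) = -154*(1/(-17 + 0) - 32) = -154*(1/(-17) - 32) = -154*(-1/17 - 32) = -154*(-545/17) = 83930/17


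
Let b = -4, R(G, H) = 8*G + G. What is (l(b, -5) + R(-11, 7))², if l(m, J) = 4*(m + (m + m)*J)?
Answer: 2025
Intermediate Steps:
R(G, H) = 9*G
l(m, J) = 4*m + 8*J*m (l(m, J) = 4*(m + (2*m)*J) = 4*(m + 2*J*m) = 4*m + 8*J*m)
(l(b, -5) + R(-11, 7))² = (4*(-4)*(1 + 2*(-5)) + 9*(-11))² = (4*(-4)*(1 - 10) - 99)² = (4*(-4)*(-9) - 99)² = (144 - 99)² = 45² = 2025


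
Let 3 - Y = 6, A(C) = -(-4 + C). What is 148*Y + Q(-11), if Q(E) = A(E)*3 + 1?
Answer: -398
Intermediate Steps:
A(C) = 4 - C
Q(E) = 13 - 3*E (Q(E) = (4 - E)*3 + 1 = (12 - 3*E) + 1 = 13 - 3*E)
Y = -3 (Y = 3 - 1*6 = 3 - 6 = -3)
148*Y + Q(-11) = 148*(-3) + (13 - 3*(-11)) = -444 + (13 + 33) = -444 + 46 = -398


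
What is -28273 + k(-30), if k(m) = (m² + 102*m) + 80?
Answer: -30353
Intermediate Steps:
k(m) = 80 + m² + 102*m
-28273 + k(-30) = -28273 + (80 + (-30)² + 102*(-30)) = -28273 + (80 + 900 - 3060) = -28273 - 2080 = -30353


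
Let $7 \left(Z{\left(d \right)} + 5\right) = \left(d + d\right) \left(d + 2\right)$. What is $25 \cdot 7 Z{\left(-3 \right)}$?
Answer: $-725$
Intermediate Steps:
$Z{\left(d \right)} = -5 + \frac{2 d \left(2 + d\right)}{7}$ ($Z{\left(d \right)} = -5 + \frac{\left(d + d\right) \left(d + 2\right)}{7} = -5 + \frac{2 d \left(2 + d\right)}{7}$)
$25 \cdot 7 Z{\left(-3 \right)} = 25 \cdot 7 \left(-5 + \frac{2 \left(-3\right)^{2}}{7} + \frac{4}{7} \left(-3\right)\right) = 175 \left(-5 + \frac{2}{7} \cdot 9 - \frac{12}{7}\right) = 175 \left(-5 + \frac{18}{7} - \frac{12}{7}\right) = 175 \left(- \frac{29}{7}\right) = -725$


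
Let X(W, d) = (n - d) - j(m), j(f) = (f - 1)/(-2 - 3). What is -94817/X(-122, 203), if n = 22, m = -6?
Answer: 474085/912 ≈ 519.83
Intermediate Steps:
j(f) = 1/5 - f/5 (j(f) = (-1 + f)/(-5) = (-1 + f)*(-1/5) = 1/5 - f/5)
X(W, d) = 103/5 - d (X(W, d) = (22 - d) - (1/5 - 1/5*(-6)) = (22 - d) - (1/5 + 6/5) = (22 - d) - 1*7/5 = (22 - d) - 7/5 = 103/5 - d)
-94817/X(-122, 203) = -94817/(103/5 - 1*203) = -94817/(103/5 - 203) = -94817/(-912/5) = -94817*(-5/912) = 474085/912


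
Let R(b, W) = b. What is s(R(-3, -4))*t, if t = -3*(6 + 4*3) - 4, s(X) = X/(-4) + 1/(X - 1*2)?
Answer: -319/10 ≈ -31.900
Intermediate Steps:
s(X) = 1/(-2 + X) - X/4 (s(X) = X*(-1/4) + 1/(X - 2) = -X/4 + 1/(-2 + X) = 1/(-2 + X) - X/4)
t = -58 (t = -3*(6 + 12) - 4 = -3*18 - 4 = -54 - 4 = -58)
s(R(-3, -4))*t = ((4 - 1*(-3)**2 + 2*(-3))/(4*(-2 - 3)))*(-58) = ((1/4)*(4 - 1*9 - 6)/(-5))*(-58) = ((1/4)*(-1/5)*(4 - 9 - 6))*(-58) = ((1/4)*(-1/5)*(-11))*(-58) = (11/20)*(-58) = -319/10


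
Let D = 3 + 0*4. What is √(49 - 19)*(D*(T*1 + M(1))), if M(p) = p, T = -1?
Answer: 0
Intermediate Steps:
D = 3 (D = 3 + 0 = 3)
√(49 - 19)*(D*(T*1 + M(1))) = √(49 - 19)*(3*(-1*1 + 1)) = √30*(3*(-1 + 1)) = √30*(3*0) = √30*0 = 0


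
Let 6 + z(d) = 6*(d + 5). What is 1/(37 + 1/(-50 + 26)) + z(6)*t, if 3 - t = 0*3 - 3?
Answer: 319344/887 ≈ 360.03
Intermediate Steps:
t = 6 (t = 3 - (0*3 - 3) = 3 - (0 - 3) = 3 - 1*(-3) = 3 + 3 = 6)
z(d) = 24 + 6*d (z(d) = -6 + 6*(d + 5) = -6 + 6*(5 + d) = -6 + (30 + 6*d) = 24 + 6*d)
1/(37 + 1/(-50 + 26)) + z(6)*t = 1/(37 + 1/(-50 + 26)) + (24 + 6*6)*6 = 1/(37 + 1/(-24)) + (24 + 36)*6 = 1/(37 - 1/24) + 60*6 = 1/(887/24) + 360 = 24/887 + 360 = 319344/887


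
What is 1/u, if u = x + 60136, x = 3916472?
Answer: 1/3976608 ≈ 2.5147e-7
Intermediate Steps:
u = 3976608 (u = 3916472 + 60136 = 3976608)
1/u = 1/3976608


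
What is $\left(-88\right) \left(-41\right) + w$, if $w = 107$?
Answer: $3715$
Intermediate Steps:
$\left(-88\right) \left(-41\right) + w = \left(-88\right) \left(-41\right) + 107 = 3608 + 107 = 3715$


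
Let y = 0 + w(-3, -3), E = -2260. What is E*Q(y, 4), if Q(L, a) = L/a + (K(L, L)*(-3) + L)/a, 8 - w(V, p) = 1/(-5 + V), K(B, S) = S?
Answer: 36725/8 ≈ 4590.6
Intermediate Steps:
w(V, p) = 8 - 1/(-5 + V)
y = 65/8 (y = 0 + (-41 + 8*(-3))/(-5 - 3) = 0 + (-41 - 24)/(-8) = 0 - ⅛*(-65) = 0 + 65/8 = 65/8 ≈ 8.1250)
Q(L, a) = -L/a (Q(L, a) = L/a + (L*(-3) + L)/a = L/a + (-3*L + L)/a = L/a + (-2*L)/a = L/a - 2*L/a = -L/a)
E*Q(y, 4) = -(-2260)*65/(8*4) = -2260*(-65/32) = 36725/8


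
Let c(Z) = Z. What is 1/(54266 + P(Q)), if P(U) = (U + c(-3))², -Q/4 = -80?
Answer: 1/154755 ≈ 6.4618e-6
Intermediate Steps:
Q = 320 (Q = -4*(-80) = 320)
P(U) = (-3 + U)² (P(U) = (U - 3)² = (-3 + U)²)
1/(54266 + P(Q)) = 1/(54266 + (-3 + 320)²) = 1/(54266 + 317²) = 1/(54266 + 100489) = 1/154755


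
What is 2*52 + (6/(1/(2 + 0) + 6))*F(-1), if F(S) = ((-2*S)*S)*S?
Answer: 1376/13 ≈ 105.85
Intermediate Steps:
F(S) = -2*S³ (F(S) = (-2*S²)*S = -2*S³)
2*52 + (6/(1/(2 + 0) + 6))*F(-1) = 2*52 + (6/(1/(2 + 0) + 6))*(-2*(-1)³) = 104 + (6/(1/2 + 6))*(-2*(-1)) = 104 + (6/(½ + 6))*2 = 104 + (6/(13/2))*2 = 104 + (6*(2/13))*2 = 104 + (12/13)*2 = 104 + 24/13 = 1376/13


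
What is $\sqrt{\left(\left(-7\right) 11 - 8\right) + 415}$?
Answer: $\sqrt{330} \approx 18.166$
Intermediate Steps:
$\sqrt{\left(\left(-7\right) 11 - 8\right) + 415} = \sqrt{\left(-77 - 8\right) + 415} = \sqrt{-85 + 415} = \sqrt{330}$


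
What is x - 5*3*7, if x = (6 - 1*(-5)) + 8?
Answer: -86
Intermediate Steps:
x = 19 (x = (6 + 5) + 8 = 11 + 8 = 19)
x - 5*3*7 = 19 - 5*3*7 = 19 - 15*7 = 19 - 105 = -86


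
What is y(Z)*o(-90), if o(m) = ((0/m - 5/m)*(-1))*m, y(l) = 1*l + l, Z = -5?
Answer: -50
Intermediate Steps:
y(l) = 2*l (y(l) = l + l = 2*l)
o(m) = 5 (o(m) = ((0 - 5/m)*(-1))*m = (-5/m*(-1))*m = (5/m)*m = 5)
y(Z)*o(-90) = (2*(-5))*5 = -10*5 = -50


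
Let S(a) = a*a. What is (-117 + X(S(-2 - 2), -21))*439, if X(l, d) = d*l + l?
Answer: -191843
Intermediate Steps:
S(a) = a²
X(l, d) = l + d*l
(-117 + X(S(-2 - 2), -21))*439 = (-117 + (-2 - 2)²*(1 - 21))*439 = (-117 + (-4)²*(-20))*439 = (-117 + 16*(-20))*439 = (-117 - 320)*439 = -437*439 = -191843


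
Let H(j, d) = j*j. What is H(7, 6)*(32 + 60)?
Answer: 4508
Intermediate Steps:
H(j, d) = j²
H(7, 6)*(32 + 60) = 7²*(32 + 60) = 49*92 = 4508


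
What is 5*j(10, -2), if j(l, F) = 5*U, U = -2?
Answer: -50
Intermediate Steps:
j(l, F) = -10 (j(l, F) = 5*(-2) = -10)
5*j(10, -2) = 5*(-10) = -50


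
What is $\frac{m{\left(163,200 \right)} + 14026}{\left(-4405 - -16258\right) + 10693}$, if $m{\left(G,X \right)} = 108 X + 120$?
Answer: $\frac{17873}{11273} \approx 1.5855$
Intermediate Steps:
$m{\left(G,X \right)} = 120 + 108 X$
$\frac{m{\left(163,200 \right)} + 14026}{\left(-4405 - -16258\right) + 10693} = \frac{\left(120 + 108 \cdot 200\right) + 14026}{\left(-4405 - -16258\right) + 10693} = \frac{\left(120 + 21600\right) + 14026}{\left(-4405 + 16258\right) + 10693} = \frac{21720 + 14026}{11853 + 10693} = \frac{35746}{22546} = 35746 \cdot \frac{1}{22546} = \frac{17873}{11273}$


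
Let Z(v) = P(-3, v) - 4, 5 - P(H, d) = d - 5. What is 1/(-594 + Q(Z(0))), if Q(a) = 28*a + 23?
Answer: -1/403 ≈ -0.0024814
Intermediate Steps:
P(H, d) = 10 - d (P(H, d) = 5 - (d - 5) = 5 - (-5 + d) = 5 + (5 - d) = 10 - d)
Z(v) = 6 - v (Z(v) = (10 - v) - 4 = 6 - v)
Q(a) = 23 + 28*a
1/(-594 + Q(Z(0))) = 1/(-594 + (23 + 28*(6 - 1*0))) = 1/(-594 + (23 + 28*(6 + 0))) = 1/(-594 + (23 + 28*6)) = 1/(-594 + (23 + 168)) = 1/(-594 + 191) = 1/(-403) = -1/403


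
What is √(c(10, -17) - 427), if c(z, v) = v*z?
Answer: I*√597 ≈ 24.434*I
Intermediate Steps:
√(c(10, -17) - 427) = √(-17*10 - 427) = √(-170 - 427) = √(-597) = I*√597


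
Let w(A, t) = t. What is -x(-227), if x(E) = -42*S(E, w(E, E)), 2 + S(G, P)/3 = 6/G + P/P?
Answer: -29358/227 ≈ -129.33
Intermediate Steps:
S(G, P) = -3 + 18/G (S(G, P) = -6 + 3*(6/G + P/P) = -6 + 3*(6/G + 1) = -6 + 3*(1 + 6/G) = -6 + (3 + 18/G) = -3 + 18/G)
x(E) = 126 - 756/E (x(E) = -42*(-3 + 18/E) = 126 - 756/E)
-x(-227) = -(126 - 756/(-227)) = -(126 - 756*(-1/227)) = -(126 + 756/227) = -1*29358/227 = -29358/227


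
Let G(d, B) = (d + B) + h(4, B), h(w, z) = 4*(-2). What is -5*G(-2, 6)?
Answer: 20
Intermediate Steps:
h(w, z) = -8
G(d, B) = -8 + B + d (G(d, B) = (d + B) - 8 = (B + d) - 8 = -8 + B + d)
-5*G(-2, 6) = -5*(-8 + 6 - 2) = -5*(-4) = 20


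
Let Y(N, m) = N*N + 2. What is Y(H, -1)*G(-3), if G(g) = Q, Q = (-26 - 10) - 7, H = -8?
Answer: -2838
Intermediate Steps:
Q = -43 (Q = -36 - 7 = -43)
G(g) = -43
Y(N, m) = 2 + N**2 (Y(N, m) = N**2 + 2 = 2 + N**2)
Y(H, -1)*G(-3) = (2 + (-8)**2)*(-43) = (2 + 64)*(-43) = 66*(-43) = -2838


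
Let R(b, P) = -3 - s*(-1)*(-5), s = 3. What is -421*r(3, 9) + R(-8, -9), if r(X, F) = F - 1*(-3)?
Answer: -5070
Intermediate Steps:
R(b, P) = -18 (R(b, P) = -3 - 3*(-1)*(-5) = -3 - (-3)*(-5) = -3 - 1*15 = -3 - 15 = -18)
r(X, F) = 3 + F (r(X, F) = F + 3 = 3 + F)
-421*r(3, 9) + R(-8, -9) = -421*(3 + 9) - 18 = -421*12 - 18 = -5052 - 18 = -5070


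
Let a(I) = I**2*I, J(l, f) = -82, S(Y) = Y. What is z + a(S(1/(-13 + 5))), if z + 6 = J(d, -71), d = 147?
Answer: -45057/512 ≈ -88.002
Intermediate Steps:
z = -88 (z = -6 - 82 = -88)
a(I) = I**3
z + a(S(1/(-13 + 5))) = -88 + (1/(-13 + 5))**3 = -88 + (1/(-8))**3 = -88 + (-1/8)**3 = -88 - 1/512 = -45057/512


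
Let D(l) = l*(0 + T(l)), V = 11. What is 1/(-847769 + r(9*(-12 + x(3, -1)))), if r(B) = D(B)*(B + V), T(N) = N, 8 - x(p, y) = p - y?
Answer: -1/1163993 ≈ -8.5911e-7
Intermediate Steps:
x(p, y) = 8 + y - p (x(p, y) = 8 - (p - y) = 8 + (y - p) = 8 + y - p)
D(l) = l**2 (D(l) = l*(0 + l) = l*l = l**2)
r(B) = B**2*(11 + B) (r(B) = B**2*(B + 11) = B**2*(11 + B))
1/(-847769 + r(9*(-12 + x(3, -1)))) = 1/(-847769 + (9*(-12 + (8 - 1 - 1*3)))**2*(11 + 9*(-12 + (8 - 1 - 1*3)))) = 1/(-847769 + (9*(-12 + (8 - 1 - 3)))**2*(11 + 9*(-12 + (8 - 1 - 3)))) = 1/(-847769 + (9*(-12 + 4))**2*(11 + 9*(-12 + 4))) = 1/(-847769 + (9*(-8))**2*(11 + 9*(-8))) = 1/(-847769 + (-72)**2*(11 - 72)) = 1/(-847769 + 5184*(-61)) = 1/(-847769 - 316224) = 1/(-1163993) = -1/1163993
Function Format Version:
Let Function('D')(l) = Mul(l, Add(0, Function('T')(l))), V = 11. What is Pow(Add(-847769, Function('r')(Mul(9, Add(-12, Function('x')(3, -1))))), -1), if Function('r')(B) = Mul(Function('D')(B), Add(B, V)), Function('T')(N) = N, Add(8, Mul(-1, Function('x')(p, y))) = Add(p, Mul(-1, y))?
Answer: Rational(-1, 1163993) ≈ -8.5911e-7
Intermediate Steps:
Function('x')(p, y) = Add(8, y, Mul(-1, p)) (Function('x')(p, y) = Add(8, Mul(-1, Add(p, Mul(-1, y)))) = Add(8, Add(y, Mul(-1, p))) = Add(8, y, Mul(-1, p)))
Function('D')(l) = Pow(l, 2) (Function('D')(l) = Mul(l, Add(0, l)) = Mul(l, l) = Pow(l, 2))
Function('r')(B) = Mul(Pow(B, 2), Add(11, B)) (Function('r')(B) = Mul(Pow(B, 2), Add(B, 11)) = Mul(Pow(B, 2), Add(11, B)))
Pow(Add(-847769, Function('r')(Mul(9, Add(-12, Function('x')(3, -1))))), -1) = Pow(Add(-847769, Mul(Pow(Mul(9, Add(-12, Add(8, -1, Mul(-1, 3)))), 2), Add(11, Mul(9, Add(-12, Add(8, -1, Mul(-1, 3))))))), -1) = Pow(Add(-847769, Mul(Pow(Mul(9, Add(-12, Add(8, -1, -3))), 2), Add(11, Mul(9, Add(-12, Add(8, -1, -3)))))), -1) = Pow(Add(-847769, Mul(Pow(Mul(9, Add(-12, 4)), 2), Add(11, Mul(9, Add(-12, 4))))), -1) = Pow(Add(-847769, Mul(Pow(Mul(9, -8), 2), Add(11, Mul(9, -8)))), -1) = Pow(Add(-847769, Mul(Pow(-72, 2), Add(11, -72))), -1) = Pow(Add(-847769, Mul(5184, -61)), -1) = Pow(Add(-847769, -316224), -1) = Pow(-1163993, -1) = Rational(-1, 1163993)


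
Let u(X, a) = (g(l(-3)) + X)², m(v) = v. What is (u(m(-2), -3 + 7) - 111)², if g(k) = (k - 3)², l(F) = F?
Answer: 1092025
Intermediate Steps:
g(k) = (-3 + k)²
u(X, a) = (36 + X)² (u(X, a) = ((-3 - 3)² + X)² = ((-6)² + X)² = (36 + X)²)
(u(m(-2), -3 + 7) - 111)² = ((36 - 2)² - 111)² = (34² - 111)² = (1156 - 111)² = 1045² = 1092025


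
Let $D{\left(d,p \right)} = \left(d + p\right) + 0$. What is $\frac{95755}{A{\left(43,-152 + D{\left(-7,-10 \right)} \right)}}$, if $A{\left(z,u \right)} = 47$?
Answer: $\frac{95755}{47} \approx 2037.3$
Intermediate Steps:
$D{\left(d,p \right)} = d + p$
$\frac{95755}{A{\left(43,-152 + D{\left(-7,-10 \right)} \right)}} = \frac{95755}{47}$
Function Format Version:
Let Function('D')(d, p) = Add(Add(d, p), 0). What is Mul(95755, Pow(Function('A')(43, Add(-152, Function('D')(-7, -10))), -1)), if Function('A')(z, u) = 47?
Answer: Rational(95755, 47) ≈ 2037.3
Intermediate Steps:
Function('D')(d, p) = Add(d, p)
Mul(95755, Pow(Function('A')(43, Add(-152, Function('D')(-7, -10))), -1)) = Mul(95755, Pow(47, -1)) = Mul(95755, Rational(1, 47)) = Rational(95755, 47)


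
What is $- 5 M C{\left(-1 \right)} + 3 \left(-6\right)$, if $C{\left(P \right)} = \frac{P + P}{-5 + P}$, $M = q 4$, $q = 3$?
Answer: $-38$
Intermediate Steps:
$M = 12$ ($M = 3 \cdot 4 = 12$)
$C{\left(P \right)} = \frac{2 P}{-5 + P}$
$- 5 M C{\left(-1 \right)} + 3 \left(-6\right) = \left(-5\right) 12 \cdot 2 \left(-1\right) \frac{1}{-5 - 1} + 3 \left(-6\right) = - 60 \cdot 2 \left(-1\right) \frac{1}{-6} - 18 = - 60 \cdot 2 \left(-1\right) \left(- \frac{1}{6}\right) - 18 = \left(-60\right) \frac{1}{3} - 18 = -20 - 18 = -38$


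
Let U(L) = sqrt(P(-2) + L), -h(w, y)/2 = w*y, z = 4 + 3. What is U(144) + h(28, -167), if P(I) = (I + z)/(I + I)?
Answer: 9352 + sqrt(571)/2 ≈ 9364.0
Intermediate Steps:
z = 7
h(w, y) = -2*w*y
P(I) = (7 + I)/(2*I) (P(I) = (I + 7)/(I + I) = (7 + I)/((2*I)) = (7 + I)*(1/(2*I)) = (7 + I)/(2*I))
U(L) = sqrt(-5/4 + L) (U(L) = sqrt((1/2)*(7 - 2)/(-2) + L) = sqrt((1/2)*(-1/2)*5 + L) = sqrt(-5/4 + L))
U(144) + h(28, -167) = sqrt(-5 + 4*144)/2 - 2*28*(-167) = sqrt(-5 + 576)/2 + 9352 = sqrt(571)/2 + 9352 = 9352 + sqrt(571)/2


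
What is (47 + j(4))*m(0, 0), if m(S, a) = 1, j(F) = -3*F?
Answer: 35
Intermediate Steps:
(47 + j(4))*m(0, 0) = (47 - 3*4)*1 = (47 - 12)*1 = 35*1 = 35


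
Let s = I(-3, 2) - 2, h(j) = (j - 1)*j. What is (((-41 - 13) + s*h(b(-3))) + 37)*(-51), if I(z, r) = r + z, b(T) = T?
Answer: 2703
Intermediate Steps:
h(j) = j*(-1 + j) (h(j) = (-1 + j)*j = j*(-1 + j))
s = -3 (s = (2 - 3) - 2 = -1 - 2 = -3)
(((-41 - 13) + s*h(b(-3))) + 37)*(-51) = (((-41 - 13) - (-9)*(-1 - 3)) + 37)*(-51) = ((-54 - (-9)*(-4)) + 37)*(-51) = ((-54 - 3*12) + 37)*(-51) = ((-54 - 36) + 37)*(-51) = (-90 + 37)*(-51) = -53*(-51) = 2703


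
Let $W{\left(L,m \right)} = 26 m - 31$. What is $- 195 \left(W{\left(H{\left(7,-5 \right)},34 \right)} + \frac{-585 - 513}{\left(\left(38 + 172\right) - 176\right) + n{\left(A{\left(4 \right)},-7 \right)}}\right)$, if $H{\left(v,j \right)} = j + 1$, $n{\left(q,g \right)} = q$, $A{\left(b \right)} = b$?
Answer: $- \frac{3053310}{19} \approx -1.607 \cdot 10^{5}$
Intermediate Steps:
$H{\left(v,j \right)} = 1 + j$
$W{\left(L,m \right)} = -31 + 26 m$
$- 195 \left(W{\left(H{\left(7,-5 \right)},34 \right)} + \frac{-585 - 513}{\left(\left(38 + 172\right) - 176\right) + n{\left(A{\left(4 \right)},-7 \right)}}\right) = - 195 \left(\left(-31 + 26 \cdot 34\right) + \frac{-585 - 513}{\left(\left(38 + 172\right) - 176\right) + 4}\right) = - 195 \left(\left(-31 + 884\right) - \frac{1098}{\left(210 - 176\right) + 4}\right) = - 195 \left(853 - \frac{1098}{34 + 4}\right) = - 195 \left(853 - \frac{1098}{38}\right) = - 195 \left(853 - \frac{549}{19}\right) = \left(-195\right) \frac{15658}{19} = - \frac{3053310}{19}$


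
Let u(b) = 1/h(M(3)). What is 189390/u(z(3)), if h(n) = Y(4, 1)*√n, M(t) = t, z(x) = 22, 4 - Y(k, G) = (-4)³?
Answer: 12878520*√3 ≈ 2.2306e+7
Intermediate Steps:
Y(k, G) = 68 (Y(k, G) = 4 - 1*(-4)³ = 4 - 1*(-64) = 4 + 64 = 68)
h(n) = 68*√n
u(b) = √3/204 (u(b) = 1/(68*√3) = √3/204)
189390/u(z(3)) = 189390/((√3/204)) = 189390*(68*√3) = 12878520*√3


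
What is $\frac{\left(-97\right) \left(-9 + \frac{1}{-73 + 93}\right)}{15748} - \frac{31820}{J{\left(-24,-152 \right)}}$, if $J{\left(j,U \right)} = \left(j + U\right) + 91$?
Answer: $\frac{2004700611}{5354320} \approx 374.41$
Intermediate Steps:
$J{\left(j,U \right)} = 91 + U + j$ ($J{\left(j,U \right)} = \left(U + j\right) + 91 = 91 + U + j$)
$\frac{\left(-97\right) \left(-9 + \frac{1}{-73 + 93}\right)}{15748} - \frac{31820}{J{\left(-24,-152 \right)}} = \frac{\left(-97\right) \left(-9 + \frac{1}{-73 + 93}\right)}{15748} - \frac{31820}{91 - 152 - 24} = - 97 \left(-9 + \frac{1}{20}\right) \frac{1}{15748} - \frac{31820}{-85} = - 97 \left(-9 + \frac{1}{20}\right) \frac{1}{15748} - - \frac{6364}{17} = \left(-97\right) \left(- \frac{179}{20}\right) \frac{1}{15748} + \frac{6364}{17} = \frac{17363}{20} \cdot \frac{1}{15748} + \frac{6364}{17} = \frac{17363}{314960} + \frac{6364}{17} = \frac{2004700611}{5354320}$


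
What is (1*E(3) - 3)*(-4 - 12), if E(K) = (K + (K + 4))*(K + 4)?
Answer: -1072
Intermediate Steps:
E(K) = (4 + K)*(4 + 2*K) (E(K) = (K + (4 + K))*(4 + K) = (4 + 2*K)*(4 + K) = (4 + K)*(4 + 2*K))
(1*E(3) - 3)*(-4 - 12) = (1*(16 + 2*3² + 12*3) - 3)*(-4 - 12) = (1*(16 + 2*9 + 36) - 3)*(-16) = (1*(16 + 18 + 36) - 3)*(-16) = (1*70 - 3)*(-16) = (70 - 3)*(-16) = 67*(-16) = -1072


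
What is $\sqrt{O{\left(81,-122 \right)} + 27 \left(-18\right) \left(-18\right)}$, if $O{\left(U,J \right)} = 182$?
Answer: $\sqrt{8930} \approx 94.499$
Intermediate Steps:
$\sqrt{O{\left(81,-122 \right)} + 27 \left(-18\right) \left(-18\right)} = \sqrt{182 + 27 \left(-18\right) \left(-18\right)} = \sqrt{182 - -8748} = \sqrt{182 + 8748} = \sqrt{8930}$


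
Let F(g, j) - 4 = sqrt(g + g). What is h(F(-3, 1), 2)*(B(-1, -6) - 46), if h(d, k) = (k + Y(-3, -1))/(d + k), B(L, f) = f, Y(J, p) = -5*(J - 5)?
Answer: -312 + 52*I*sqrt(6) ≈ -312.0 + 127.37*I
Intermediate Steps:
F(g, j) = 4 + sqrt(2)*sqrt(g) (F(g, j) = 4 + sqrt(g + g) = 4 + sqrt(2*g) = 4 + sqrt(2)*sqrt(g))
Y(J, p) = 25 - 5*J (Y(J, p) = -5*(-5 + J) = 25 - 5*J)
h(d, k) = (40 + k)/(d + k) (h(d, k) = (k + (25 - 5*(-3)))/(d + k) = (k + (25 + 15))/(d + k) = (k + 40)/(d + k) = (40 + k)/(d + k))
h(F(-3, 1), 2)*(B(-1, -6) - 46) = ((40 + 2)/((4 + sqrt(2)*sqrt(-3)) + 2))*(-6 - 46) = (42/((4 + sqrt(2)*(I*sqrt(3))) + 2))*(-52) = (42/((4 + I*sqrt(6)) + 2))*(-52) = (42/(6 + I*sqrt(6)))*(-52) = -2184/(6 + I*sqrt(6))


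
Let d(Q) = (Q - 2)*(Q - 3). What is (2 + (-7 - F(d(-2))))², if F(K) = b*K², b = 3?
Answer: 1452025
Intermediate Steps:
d(Q) = (-3 + Q)*(-2 + Q) (d(Q) = (-2 + Q)*(-3 + Q) = (-3 + Q)*(-2 + Q))
F(K) = 3*K²
(2 + (-7 - F(d(-2))))² = (2 + (-7 - 3*(6 + (-2)² - 5*(-2))²))² = (2 + (-7 - 3*(6 + 4 + 10)²))² = (2 + (-7 - 3*20²))² = (2 + (-7 - 3*400))² = (2 + (-7 - 1*1200))² = (2 + (-7 - 1200))² = (2 - 1207)² = (-1205)² = 1452025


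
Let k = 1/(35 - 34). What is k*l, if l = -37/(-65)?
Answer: 37/65 ≈ 0.56923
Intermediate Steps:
k = 1 (k = 1/1 = 1)
l = 37/65 (l = -37*(-1/65) = 37/65 ≈ 0.56923)
k*l = 1*(37/65) = 37/65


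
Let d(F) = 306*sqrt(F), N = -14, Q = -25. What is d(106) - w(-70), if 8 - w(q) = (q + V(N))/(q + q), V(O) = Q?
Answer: -205/28 + 306*sqrt(106) ≈ 3143.1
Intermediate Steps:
V(O) = -25
w(q) = 8 - (-25 + q)/(2*q) (w(q) = 8 - (q - 25)/(q + q) = 8 - (-25 + q)/(2*q))
d(106) - w(-70) = 306*sqrt(106) - 5*(5 + 3*(-70))/(2*(-70)) = 306*sqrt(106) - 5*(-1)*(5 - 210)/(2*70) = 306*sqrt(106) - 5*(-1)*(-205)/(2*70) = 306*sqrt(106) - 1*205/28 = 306*sqrt(106) - 205/28 = -205/28 + 306*sqrt(106)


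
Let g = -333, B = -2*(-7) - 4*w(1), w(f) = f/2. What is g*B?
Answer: -3996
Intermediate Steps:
w(f) = f/2 (w(f) = f*(½) = f/2)
B = 12 (B = -2*(-7) - 2 = 14 - 4*½ = 14 - 2 = 12)
g*B = -333*12 = -3996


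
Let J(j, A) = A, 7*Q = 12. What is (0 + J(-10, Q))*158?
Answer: 1896/7 ≈ 270.86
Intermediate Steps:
Q = 12/7 (Q = (1/7)*12 = 12/7 ≈ 1.7143)
(0 + J(-10, Q))*158 = (0 + 12/7)*158 = (12/7)*158 = 1896/7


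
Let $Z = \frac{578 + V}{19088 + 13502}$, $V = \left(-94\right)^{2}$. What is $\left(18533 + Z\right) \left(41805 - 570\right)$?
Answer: $\frac{2490593521674}{3259} \approx 7.6422 \cdot 10^{8}$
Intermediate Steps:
$V = 8836$
$Z = \frac{4707}{16295}$ ($Z = \frac{578 + 8836}{19088 + 13502} = \frac{9414}{32590} = 9414 \cdot \frac{1}{32590} = \frac{4707}{16295} \approx 0.28886$)
$\left(18533 + Z\right) \left(41805 - 570\right) = \left(18533 + \frac{4707}{16295}\right) \left(41805 - 570\right) = \frac{301999942}{16295} \cdot 41235 = \frac{2490593521674}{3259}$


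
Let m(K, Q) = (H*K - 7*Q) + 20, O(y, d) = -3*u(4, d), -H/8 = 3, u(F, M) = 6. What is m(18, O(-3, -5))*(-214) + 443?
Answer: 61647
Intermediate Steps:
H = -24 (H = -8*3 = -24)
O(y, d) = -18 (O(y, d) = -3*6 = -18)
m(K, Q) = 20 - 24*K - 7*Q (m(K, Q) = (-24*K - 7*Q) + 20 = 20 - 24*K - 7*Q)
m(18, O(-3, -5))*(-214) + 443 = (20 - 24*18 - 7*(-18))*(-214) + 443 = (20 - 432 + 126)*(-214) + 443 = -286*(-214) + 443 = 61204 + 443 = 61647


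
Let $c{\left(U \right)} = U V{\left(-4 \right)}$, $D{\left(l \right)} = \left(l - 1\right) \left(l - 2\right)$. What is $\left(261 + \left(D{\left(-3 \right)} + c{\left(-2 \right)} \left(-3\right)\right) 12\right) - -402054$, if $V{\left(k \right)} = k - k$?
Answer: $402555$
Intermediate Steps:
$D{\left(l \right)} = \left(-1 + l\right) \left(-2 + l\right)$
$V{\left(k \right)} = 0$
$c{\left(U \right)} = 0$ ($c{\left(U \right)} = U 0 = 0$)
$\left(261 + \left(D{\left(-3 \right)} + c{\left(-2 \right)} \left(-3\right)\right) 12\right) - -402054 = \left(261 + \left(\left(2 + \left(-3\right)^{2} - -9\right) + 0 \left(-3\right)\right) 12\right) - -402054 = \left(261 + \left(\left(2 + 9 + 9\right) + 0\right) 12\right) + 402054 = \left(261 + \left(20 + 0\right) 12\right) + 402054 = \left(261 + 20 \cdot 12\right) + 402054 = \left(261 + 240\right) + 402054 = 501 + 402054 = 402555$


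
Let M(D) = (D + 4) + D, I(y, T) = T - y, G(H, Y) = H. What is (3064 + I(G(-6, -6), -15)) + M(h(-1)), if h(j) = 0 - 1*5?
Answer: 3049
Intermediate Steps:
h(j) = -5 (h(j) = 0 - 5 = -5)
M(D) = 4 + 2*D (M(D) = (4 + D) + D = 4 + 2*D)
(3064 + I(G(-6, -6), -15)) + M(h(-1)) = (3064 + (-15 - 1*(-6))) + (4 + 2*(-5)) = (3064 + (-15 + 6)) + (4 - 10) = (3064 - 9) - 6 = 3055 - 6 = 3049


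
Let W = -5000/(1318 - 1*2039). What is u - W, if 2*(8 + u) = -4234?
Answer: -1537125/721 ≈ -2131.9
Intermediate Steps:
W = 5000/721 (W = -5000/(1318 - 2039) = -5000/(-721) = -5000*(-1/721) = 5000/721 ≈ 6.9348)
u = -2125 (u = -8 + (½)*(-4234) = -8 - 2117 = -2125)
u - W = -2125 - 1*5000/721 = -2125 - 5000/721 = -1537125/721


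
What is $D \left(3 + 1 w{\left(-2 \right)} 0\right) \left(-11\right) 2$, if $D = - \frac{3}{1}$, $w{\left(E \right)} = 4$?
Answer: $198$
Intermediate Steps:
$D = -3$ ($D = \left(-3\right) 1 = -3$)
$D \left(3 + 1 w{\left(-2 \right)} 0\right) \left(-11\right) 2 = - 3 \left(3 + 1 \cdot 4 \cdot 0\right) \left(-11\right) 2 = - 3 \left(3 + 4 \cdot 0\right) \left(-11\right) 2 = - 3 \left(3 + 0\right) \left(-11\right) 2 = \left(-3\right) 3 \left(-11\right) 2 = \left(-9\right) \left(-11\right) 2 = 99 \cdot 2 = 198$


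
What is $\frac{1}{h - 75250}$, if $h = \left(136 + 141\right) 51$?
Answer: $- \frac{1}{61123} \approx -1.636 \cdot 10^{-5}$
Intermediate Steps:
$h = 14127$ ($h = 277 \cdot 51 = 14127$)
$\frac{1}{h - 75250} = \frac{1}{14127 - 75250} = \frac{1}{-61123} = - \frac{1}{61123}$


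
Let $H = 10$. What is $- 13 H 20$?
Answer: $-2600$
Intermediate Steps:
$- 13 H 20 = \left(-13\right) 10 \cdot 20 = \left(-130\right) 20 = -2600$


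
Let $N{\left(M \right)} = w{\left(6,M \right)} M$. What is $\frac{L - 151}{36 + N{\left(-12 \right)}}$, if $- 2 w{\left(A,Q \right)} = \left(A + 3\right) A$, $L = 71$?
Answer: $- \frac{2}{9} \approx -0.22222$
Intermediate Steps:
$w{\left(A,Q \right)} = - \frac{A \left(3 + A\right)}{2}$ ($w{\left(A,Q \right)} = - \frac{\left(A + 3\right) A}{2} = - \frac{\left(3 + A\right) A}{2} = - \frac{A \left(3 + A\right)}{2}$)
$N{\left(M \right)} = - 27 M$ ($N{\left(M \right)} = \left(- \frac{1}{2}\right) 6 \left(3 + 6\right) M = \left(- \frac{1}{2}\right) 6 \cdot 9 M = - 27 M$)
$\frac{L - 151}{36 + N{\left(-12 \right)}} = \frac{71 - 151}{36 - -324} = \frac{1}{36 + 324} \left(-80\right) = \frac{1}{360} \left(-80\right) = - \frac{2}{9}$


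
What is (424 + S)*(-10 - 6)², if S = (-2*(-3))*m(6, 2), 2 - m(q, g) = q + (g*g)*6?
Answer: 65536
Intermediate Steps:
m(q, g) = 2 - q - 6*g² (m(q, g) = 2 - (q + (g*g)*6) = 2 - (q + g²*6) = 2 - (q + 6*g²) = 2 + (-q - 6*g²) = 2 - q - 6*g²)
S = -168 (S = (-2*(-3))*(2 - 1*6 - 6*2²) = 6*(2 - 6 - 6*4) = 6*(2 - 6 - 24) = 6*(-28) = -168)
(424 + S)*(-10 - 6)² = (424 - 168)*(-10 - 6)² = 256*(-16)² = 256*256 = 65536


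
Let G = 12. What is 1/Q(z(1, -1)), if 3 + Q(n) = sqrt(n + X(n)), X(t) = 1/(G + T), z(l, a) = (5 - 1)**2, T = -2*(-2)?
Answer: 48/113 + 4*sqrt(257)/113 ≈ 0.99226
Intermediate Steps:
T = 4
z(l, a) = 16 (z(l, a) = 4**2 = 16)
X(t) = 1/16 (X(t) = 1/(12 + 4) = 1/16)
Q(n) = -3 + sqrt(1/16 + n) (Q(n) = -3 + sqrt(n + 1/16) = -3 + sqrt(1/16 + n))
1/Q(z(1, -1)) = 1/(-3 + sqrt(1 + 16*16)/4) = 1/(-3 + sqrt(1 + 256)/4) = 1/(-3 + sqrt(257)/4)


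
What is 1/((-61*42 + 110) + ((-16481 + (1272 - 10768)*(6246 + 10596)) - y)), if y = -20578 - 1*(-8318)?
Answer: -1/159938305 ≈ -6.2524e-9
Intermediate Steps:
y = -12260 (y = -20578 + 8318 = -12260)
1/((-61*42 + 110) + ((-16481 + (1272 - 10768)*(6246 + 10596)) - y)) = 1/((-61*42 + 110) + ((-16481 + (1272 - 10768)*(6246 + 10596)) - 1*(-12260))) = 1/((-2562 + 110) + ((-16481 - 9496*16842) + 12260)) = 1/(-2452 + ((-16481 - 159931632) + 12260)) = 1/(-2452 + (-159948113 + 12260)) = 1/(-2452 - 159935853) = 1/(-159938305) = -1/159938305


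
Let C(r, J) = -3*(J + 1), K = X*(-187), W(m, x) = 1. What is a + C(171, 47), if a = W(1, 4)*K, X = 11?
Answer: -2201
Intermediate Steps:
K = -2057 (K = 11*(-187) = -2057)
C(r, J) = -3 - 3*J (C(r, J) = -3*(1 + J) = -3 - 3*J)
a = -2057 (a = 1*(-2057) = -2057)
a + C(171, 47) = -2057 + (-3 - 3*47) = -2057 + (-3 - 141) = -2057 - 144 = -2201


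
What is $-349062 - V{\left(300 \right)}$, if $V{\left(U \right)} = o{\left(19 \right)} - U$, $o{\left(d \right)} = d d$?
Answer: $-349123$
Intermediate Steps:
$o{\left(d \right)} = d^{2}$
$V{\left(U \right)} = 361 - U$ ($V{\left(U \right)} = 19^{2} - U = 361 - U$)
$-349062 - V{\left(300 \right)} = -349062 - \left(361 - 300\right) = -349062 - 61 = -349123$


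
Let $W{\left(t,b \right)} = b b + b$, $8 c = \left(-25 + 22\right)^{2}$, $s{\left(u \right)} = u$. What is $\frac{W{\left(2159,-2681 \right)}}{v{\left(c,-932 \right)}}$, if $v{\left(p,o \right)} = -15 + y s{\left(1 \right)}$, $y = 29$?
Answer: $513220$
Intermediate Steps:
$c = \frac{9}{8}$ ($c = \frac{\left(-25 + 22\right)^{2}}{8} = \frac{\left(-3\right)^{2}}{8} = \frac{1}{8} \cdot 9 = \frac{9}{8} \approx 1.125$)
$v{\left(p,o \right)} = 14$ ($v{\left(p,o \right)} = -15 + 29 \cdot 1 = -15 + 29 = 14$)
$W{\left(t,b \right)} = b + b^{2}$ ($W{\left(t,b \right)} = b^{2} + b = b + b^{2}$)
$\frac{W{\left(2159,-2681 \right)}}{v{\left(c,-932 \right)}} = \frac{\left(-2681\right) \left(1 - 2681\right)}{14} = \left(-2681\right) \left(-2680\right) \frac{1}{14} = 7185080 \cdot \frac{1}{14} = 513220$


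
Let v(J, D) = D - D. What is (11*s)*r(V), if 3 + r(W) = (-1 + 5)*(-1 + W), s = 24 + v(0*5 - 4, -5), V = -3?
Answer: -5016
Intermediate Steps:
v(J, D) = 0
s = 24 (s = 24 + 0 = 24)
r(W) = -7 + 4*W (r(W) = -3 + (-1 + 5)*(-1 + W) = -3 + 4*(-1 + W) = -3 + (-4 + 4*W) = -7 + 4*W)
(11*s)*r(V) = (11*24)*(-7 + 4*(-3)) = 264*(-7 - 12) = 264*(-19) = -5016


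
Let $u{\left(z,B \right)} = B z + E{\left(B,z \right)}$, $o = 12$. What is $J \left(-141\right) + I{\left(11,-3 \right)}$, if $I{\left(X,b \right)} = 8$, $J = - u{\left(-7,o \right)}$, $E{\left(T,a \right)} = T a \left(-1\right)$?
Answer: $8$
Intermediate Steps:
$E{\left(T,a \right)} = - T a$
$u{\left(z,B \right)} = 0$ ($u{\left(z,B \right)} = B z - B z = 0$)
$J = 0$ ($J = \left(-1\right) 0 = 0$)
$J \left(-141\right) + I{\left(11,-3 \right)} = 0 \left(-141\right) + 8 = 0 + 8 = 8$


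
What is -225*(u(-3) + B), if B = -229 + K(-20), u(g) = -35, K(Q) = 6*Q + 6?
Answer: 85050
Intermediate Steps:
K(Q) = 6 + 6*Q
B = -343 (B = -229 + (6 + 6*(-20)) = -229 + (6 - 120) = -229 - 114 = -343)
-225*(u(-3) + B) = -225*(-35 - 343) = -225*(-378) = 85050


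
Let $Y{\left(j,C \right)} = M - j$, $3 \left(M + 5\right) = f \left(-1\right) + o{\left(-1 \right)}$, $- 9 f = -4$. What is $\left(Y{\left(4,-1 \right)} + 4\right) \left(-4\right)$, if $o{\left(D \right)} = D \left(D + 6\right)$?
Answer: $\frac{736}{27} \approx 27.259$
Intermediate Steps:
$f = \frac{4}{9}$ ($f = \left(- \frac{1}{9}\right) \left(-4\right) = \frac{4}{9} \approx 0.44444$)
$o{\left(D \right)} = D \left(6 + D\right)$
$M = - \frac{184}{27}$ ($M = -5 + \frac{\frac{4}{9} \left(-1\right) - \left(6 - 1\right)}{3} = -5 + \frac{- \frac{4}{9} - 5}{3} = -5 + \frac{1}{3} \left(- \frac{49}{9}\right) = -5 - \frac{49}{27} = - \frac{184}{27} \approx -6.8148$)
$Y{\left(j,C \right)} = - \frac{184}{27} - j$
$\left(Y{\left(4,-1 \right)} + 4\right) \left(-4\right) = \left(\left(- \frac{184}{27} - 4\right) + 4\right) \left(-4\right) = \left(- \frac{292}{27} + 4\right) \left(-4\right) = \left(- \frac{184}{27}\right) \left(-4\right) = \frac{736}{27}$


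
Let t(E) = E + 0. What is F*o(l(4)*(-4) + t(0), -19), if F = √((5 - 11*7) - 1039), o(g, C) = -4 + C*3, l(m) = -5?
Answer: -61*I*√1111 ≈ -2033.2*I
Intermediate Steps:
t(E) = E
o(g, C) = -4 + 3*C
F = I*√1111 (F = √((5 - 77) - 1039) = √(-72 - 1039) = √(-1111) = I*√1111 ≈ 33.332*I)
F*o(l(4)*(-4) + t(0), -19) = (I*√1111)*(-4 + 3*(-19)) = (I*√1111)*(-4 - 57) = (I*√1111)*(-61) = -61*I*√1111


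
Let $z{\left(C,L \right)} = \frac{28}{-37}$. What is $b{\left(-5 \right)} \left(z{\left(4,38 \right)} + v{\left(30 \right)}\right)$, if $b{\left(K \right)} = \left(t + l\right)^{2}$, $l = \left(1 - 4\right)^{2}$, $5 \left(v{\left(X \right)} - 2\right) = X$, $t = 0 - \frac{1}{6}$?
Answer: $\frac{188203}{333} \approx 565.17$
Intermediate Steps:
$z{\left(C,L \right)} = - \frac{28}{37}$ ($z{\left(C,L \right)} = 28 \left(- \frac{1}{37}\right) = - \frac{28}{37}$)
$t = - \frac{1}{6}$ ($t = 0 - \frac{1}{6} = - \frac{1}{6} \approx -0.16667$)
$v{\left(X \right)} = 2 + \frac{X}{5}$
$l = 9$ ($l = \left(-3\right)^{2} = 9$)
$b{\left(K \right)} = \frac{2809}{36}$ ($b{\left(K \right)} = \left(- \frac{1}{6} + 9\right)^{2} = \left(\frac{53}{6}\right)^{2} = \frac{2809}{36}$)
$b{\left(-5 \right)} \left(z{\left(4,38 \right)} + v{\left(30 \right)}\right) = \frac{2809 \left(- \frac{28}{37} + \left(2 + \frac{1}{5} \cdot 30\right)\right)}{36} = \frac{2809 \left(- \frac{28}{37} + \left(2 + 6\right)\right)}{36} = \frac{2809 \left(- \frac{28}{37} + 8\right)}{36} = \frac{2809}{36} \cdot \frac{268}{37} = \frac{188203}{333}$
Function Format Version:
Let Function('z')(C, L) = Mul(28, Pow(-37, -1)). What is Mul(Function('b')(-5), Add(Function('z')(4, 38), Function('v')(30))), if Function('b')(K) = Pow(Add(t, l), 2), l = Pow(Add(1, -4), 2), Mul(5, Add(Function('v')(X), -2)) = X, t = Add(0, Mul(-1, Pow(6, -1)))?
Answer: Rational(188203, 333) ≈ 565.17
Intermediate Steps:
Function('z')(C, L) = Rational(-28, 37) (Function('z')(C, L) = Mul(28, Rational(-1, 37)) = Rational(-28, 37))
t = Rational(-1, 6) (t = Add(0, Mul(-1, Rational(1, 6))) = Add(0, Rational(-1, 6)) = Rational(-1, 6) ≈ -0.16667)
Function('v')(X) = Add(2, Mul(Rational(1, 5), X))
l = 9 (l = Pow(-3, 2) = 9)
Function('b')(K) = Rational(2809, 36) (Function('b')(K) = Pow(Add(Rational(-1, 6), 9), 2) = Pow(Rational(53, 6), 2) = Rational(2809, 36))
Mul(Function('b')(-5), Add(Function('z')(4, 38), Function('v')(30))) = Mul(Rational(2809, 36), Add(Rational(-28, 37), Add(2, Mul(Rational(1, 5), 30)))) = Mul(Rational(2809, 36), Add(Rational(-28, 37), Add(2, 6))) = Mul(Rational(2809, 36), Add(Rational(-28, 37), 8)) = Mul(Rational(2809, 36), Rational(268, 37)) = Rational(188203, 333)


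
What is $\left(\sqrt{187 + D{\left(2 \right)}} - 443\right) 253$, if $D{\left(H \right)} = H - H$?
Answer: $-112079 + 253 \sqrt{187} \approx -1.0862 \cdot 10^{5}$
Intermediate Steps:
$D{\left(H \right)} = 0$
$\left(\sqrt{187 + D{\left(2 \right)}} - 443\right) 253 = \left(\sqrt{187 + 0} - 443\right) 253 = \left(\sqrt{187} - 443\right) 253 = \left(-443 + \sqrt{187}\right) 253 = -112079 + 253 \sqrt{187}$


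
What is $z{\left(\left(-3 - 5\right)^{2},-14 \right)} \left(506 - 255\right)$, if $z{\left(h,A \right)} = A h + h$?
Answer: $-208832$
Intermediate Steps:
$z{\left(h,A \right)} = h + A h$
$z{\left(\left(-3 - 5\right)^{2},-14 \right)} \left(506 - 255\right) = \left(-3 - 5\right)^{2} \left(1 - 14\right) \left(506 - 255\right) = \left(-8\right)^{2} \left(-13\right) 251 = 64 \left(-13\right) 251 = \left(-832\right) 251 = -208832$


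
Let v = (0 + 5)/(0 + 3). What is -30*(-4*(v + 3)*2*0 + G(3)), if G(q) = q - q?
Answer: 0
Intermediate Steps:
v = 5/3 ≈ 1.6667
G(q) = 0
-30*(-4*(v + 3)*2*0 + G(3)) = -30*(-4*(5/3 + 3)*2*0 + 0) = -30*(-56*2/3*0 + 0) = -30*(-4*28/3*0 + 0) = -30*(-112/3*0 + 0) = -30*(0 + 0) = -30*0 = 0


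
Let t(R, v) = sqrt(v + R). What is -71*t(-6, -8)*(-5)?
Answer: 355*I*sqrt(14) ≈ 1328.3*I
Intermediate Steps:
t(R, v) = sqrt(R + v)
-71*t(-6, -8)*(-5) = -71*sqrt(-6 - 8)*(-5) = -71*I*sqrt(14)*(-5) = 355*I*sqrt(14)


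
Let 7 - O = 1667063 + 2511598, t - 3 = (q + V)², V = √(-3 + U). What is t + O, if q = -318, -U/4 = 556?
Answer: -4178651 + (318 - I*√2227)² ≈ -4.0798e+6 - 30014.0*I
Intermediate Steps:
U = -2224 (U = -4*556 = -2224)
V = I*√2227 (V = √(-3 - 2224) = √(-2227) = I*√2227 ≈ 47.191*I)
t = 3 + (-318 + I*√2227)² ≈ 98900.0 - 30014.0*I
O = -4178654 (O = 7 - (1667063 + 2511598) = 7 - 1*4178661 = 7 - 4178661 = -4178654)
t + O = (98900 - 636*I*√2227) - 4178654 = -4079754 - 636*I*√2227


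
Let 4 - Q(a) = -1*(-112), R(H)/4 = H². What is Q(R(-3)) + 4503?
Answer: 4395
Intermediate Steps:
R(H) = 4*H²
Q(a) = -108 (Q(a) = 4 - (-1)*(-112) = 4 - 1*112 = 4 - 112 = -108)
Q(R(-3)) + 4503 = -108 + 4503 = 4395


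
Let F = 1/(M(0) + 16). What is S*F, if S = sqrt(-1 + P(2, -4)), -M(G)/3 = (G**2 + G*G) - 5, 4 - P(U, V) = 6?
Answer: I*sqrt(3)/31 ≈ 0.055873*I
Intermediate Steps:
P(U, V) = -2 (P(U, V) = 4 - 1*6 = 4 - 6 = -2)
M(G) = 15 - 6*G**2 (M(G) = -3*((G**2 + G*G) - 5) = -3*((G**2 + G**2) - 5) = -3*(2*G**2 - 5) = -3*(-5 + 2*G**2) = 15 - 6*G**2)
S = I*sqrt(3) (S = sqrt(-1 - 2) = sqrt(-3) = I*sqrt(3) ≈ 1.732*I)
F = 1/31 (F = 1/((15 - 6*0**2) + 16) = 1/((15 - 6*0) + 16) = 1/((15 + 0) + 16) = 1/(15 + 16) = 1/31 ≈ 0.032258)
S*F = (I*sqrt(3))*(1/31) = I*sqrt(3)/31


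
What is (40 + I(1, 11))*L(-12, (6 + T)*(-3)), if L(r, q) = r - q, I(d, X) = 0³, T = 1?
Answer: 360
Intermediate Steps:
I(d, X) = 0
(40 + I(1, 11))*L(-12, (6 + T)*(-3)) = (40 + 0)*(-12 - (6 + 1)*(-3)) = 40*(-12 - 7*(-3)) = 40*(-12 - 1*(-21)) = 40*(-12 + 21) = 40*9 = 360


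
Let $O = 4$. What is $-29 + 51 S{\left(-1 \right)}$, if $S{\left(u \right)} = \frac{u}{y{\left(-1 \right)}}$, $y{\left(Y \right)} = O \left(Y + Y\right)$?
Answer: $- \frac{181}{8} \approx -22.625$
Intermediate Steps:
$y{\left(Y \right)} = 8 Y$ ($y{\left(Y \right)} = 4 \left(Y + Y\right) = 4 \cdot 2 Y = 8 Y$)
$S{\left(u \right)} = - \frac{u}{8}$ ($S{\left(u \right)} = \frac{u}{8 \left(-1\right)} = \frac{u}{-8} = u \left(- \frac{1}{8}\right) = - \frac{u}{8}$)
$-29 + 51 S{\left(-1 \right)} = -29 + 51 \left(\left(- \frac{1}{8}\right) \left(-1\right)\right) = -29 + 51 \cdot \frac{1}{8} = -29 + \frac{51}{8} = - \frac{181}{8}$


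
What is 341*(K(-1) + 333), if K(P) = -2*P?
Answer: 114235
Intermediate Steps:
341*(K(-1) + 333) = 341*(-2*(-1) + 333) = 341*(2 + 333) = 341*335 = 114235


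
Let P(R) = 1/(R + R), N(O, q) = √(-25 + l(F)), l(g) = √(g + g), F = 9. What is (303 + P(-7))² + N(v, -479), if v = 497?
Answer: 17986081/196 + √(-25 + 3*√2) ≈ 91766.0 + 4.556*I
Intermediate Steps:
l(g) = √2*√g (l(g) = √(2*g) = √2*√g)
N(O, q) = √(-25 + 3*√2) (N(O, q) = √(-25 + √2*√9) = √(-25 + √2*3) = √(-25 + 3*√2))
P(R) = 1/(2*R)
(303 + P(-7))² + N(v, -479) = (303 + (½)/(-7))² + √(-25 + 3*√2) = (303 + (½)*(-⅐))² + √(-25 + 3*√2) = (303 - 1/14)² + √(-25 + 3*√2) = (4241/14)² + √(-25 + 3*√2) = 17986081/196 + √(-25 + 3*√2)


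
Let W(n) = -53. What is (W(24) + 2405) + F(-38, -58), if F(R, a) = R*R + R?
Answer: 3758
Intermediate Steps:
F(R, a) = R + R² (F(R, a) = R² + R = R + R²)
(W(24) + 2405) + F(-38, -58) = (-53 + 2405) - 38*(1 - 38) = 2352 - 38*(-37) = 2352 + 1406 = 3758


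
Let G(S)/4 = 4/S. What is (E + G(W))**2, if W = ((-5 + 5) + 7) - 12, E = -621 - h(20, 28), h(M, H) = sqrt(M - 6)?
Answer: 9740991/25 + 6242*sqrt(14)/5 ≈ 3.9431e+5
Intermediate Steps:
h(M, H) = sqrt(-6 + M)
E = -621 - sqrt(14) (E = -621 - sqrt(-6 + 20) = -621 - sqrt(14) ≈ -624.74)
W = -5 (W = (0 + 7) - 12 = 7 - 12 = -5)
G(S) = 16/S (G(S) = 4*(4/S) = 16/S)
(E + G(W))**2 = ((-621 - sqrt(14)) + 16/(-5))**2 = ((-621 - sqrt(14)) + 16*(-1/5))**2 = ((-621 - sqrt(14)) - 16/5)**2 = (-3121/5 - sqrt(14))**2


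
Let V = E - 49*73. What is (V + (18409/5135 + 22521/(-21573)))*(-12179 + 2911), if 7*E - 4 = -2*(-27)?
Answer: 1220444955765908/36925785 ≈ 3.3051e+7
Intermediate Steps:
E = 58/7 (E = 4/7 + (-2*(-27))/7 = 4/7 + (1/7)*54 = 4/7 + 54/7 = 58/7 ≈ 8.2857)
V = -24981/7 (V = 58/7 - 49*73 = 58/7 - 3577 = -24981/7 ≈ -3568.7)
(V + (18409/5135 + 22521/(-21573)))*(-12179 + 2911) = (-24981/7 + (18409/5135 + 22521/(-21573)))*(-12179 + 2911) = (-24981/7 + (18409*(1/5135) + 22521*(-1/21573)))*(-9268) = (-24981/7 + (18409/5135 - 7507/7191))*(-9268) = (-24981/7 + 93830674/36925785)*(-9268) = -921786220367/258480495*(-9268) = 1220444955765908/36925785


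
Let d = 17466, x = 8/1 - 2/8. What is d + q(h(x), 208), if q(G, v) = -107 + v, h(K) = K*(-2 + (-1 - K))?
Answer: 17567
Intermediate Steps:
x = 31/4 (x = 8*1 - 2*⅛ = 8 - ¼ = 31/4 ≈ 7.7500)
h(K) = K*(-3 - K)
d + q(h(x), 208) = 17466 + (-107 + 208) = 17466 + 101 = 17567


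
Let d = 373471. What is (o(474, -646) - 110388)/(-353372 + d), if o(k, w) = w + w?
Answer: -111680/20099 ≈ -5.5565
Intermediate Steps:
o(k, w) = 2*w
(o(474, -646) - 110388)/(-353372 + d) = (2*(-646) - 110388)/(-353372 + 373471) = (-1292 - 110388)/20099 = -111680*1/20099 = -111680/20099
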